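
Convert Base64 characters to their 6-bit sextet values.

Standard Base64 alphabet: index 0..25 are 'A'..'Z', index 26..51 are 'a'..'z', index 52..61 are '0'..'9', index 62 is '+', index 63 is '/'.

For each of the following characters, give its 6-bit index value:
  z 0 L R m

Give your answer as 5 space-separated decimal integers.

Answer: 51 52 11 17 38

Derivation:
'z': a..z range, 26 + ord('z') − ord('a') = 51
'0': 0..9 range, 52 + ord('0') − ord('0') = 52
'L': A..Z range, ord('L') − ord('A') = 11
'R': A..Z range, ord('R') − ord('A') = 17
'm': a..z range, 26 + ord('m') − ord('a') = 38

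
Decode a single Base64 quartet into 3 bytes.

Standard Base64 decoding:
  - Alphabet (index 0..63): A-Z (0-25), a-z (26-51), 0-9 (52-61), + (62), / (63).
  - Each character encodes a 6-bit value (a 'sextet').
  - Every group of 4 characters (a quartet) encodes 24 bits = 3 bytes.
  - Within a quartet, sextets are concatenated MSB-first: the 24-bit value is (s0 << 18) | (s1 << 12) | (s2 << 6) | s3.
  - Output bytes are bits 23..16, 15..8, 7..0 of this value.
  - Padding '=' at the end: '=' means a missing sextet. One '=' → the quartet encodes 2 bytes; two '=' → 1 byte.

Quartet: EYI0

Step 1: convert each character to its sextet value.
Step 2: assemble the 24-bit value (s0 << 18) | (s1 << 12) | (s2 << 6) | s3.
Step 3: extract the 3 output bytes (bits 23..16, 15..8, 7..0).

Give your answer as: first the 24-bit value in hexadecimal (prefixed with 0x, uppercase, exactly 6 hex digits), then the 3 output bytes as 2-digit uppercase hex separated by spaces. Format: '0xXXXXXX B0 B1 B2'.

Sextets: E=4, Y=24, I=8, 0=52
24-bit: (4<<18) | (24<<12) | (8<<6) | 52
      = 0x100000 | 0x018000 | 0x000200 | 0x000034
      = 0x118234
Bytes: (v>>16)&0xFF=11, (v>>8)&0xFF=82, v&0xFF=34

Answer: 0x118234 11 82 34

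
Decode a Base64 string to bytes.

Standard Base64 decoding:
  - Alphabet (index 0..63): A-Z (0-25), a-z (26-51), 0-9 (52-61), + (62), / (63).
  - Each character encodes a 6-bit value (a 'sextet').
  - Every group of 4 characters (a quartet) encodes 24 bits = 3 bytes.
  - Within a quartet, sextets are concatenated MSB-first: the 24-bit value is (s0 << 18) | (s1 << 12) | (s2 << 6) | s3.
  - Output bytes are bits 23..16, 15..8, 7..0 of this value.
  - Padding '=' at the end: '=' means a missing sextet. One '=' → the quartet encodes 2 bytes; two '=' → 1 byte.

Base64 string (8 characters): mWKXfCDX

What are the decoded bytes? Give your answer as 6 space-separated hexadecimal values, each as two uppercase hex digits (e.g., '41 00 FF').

Answer: 99 62 97 7C 20 D7

Derivation:
After char 0 ('m'=38): chars_in_quartet=1 acc=0x26 bytes_emitted=0
After char 1 ('W'=22): chars_in_quartet=2 acc=0x996 bytes_emitted=0
After char 2 ('K'=10): chars_in_quartet=3 acc=0x2658A bytes_emitted=0
After char 3 ('X'=23): chars_in_quartet=4 acc=0x996297 -> emit 99 62 97, reset; bytes_emitted=3
After char 4 ('f'=31): chars_in_quartet=1 acc=0x1F bytes_emitted=3
After char 5 ('C'=2): chars_in_quartet=2 acc=0x7C2 bytes_emitted=3
After char 6 ('D'=3): chars_in_quartet=3 acc=0x1F083 bytes_emitted=3
After char 7 ('X'=23): chars_in_quartet=4 acc=0x7C20D7 -> emit 7C 20 D7, reset; bytes_emitted=6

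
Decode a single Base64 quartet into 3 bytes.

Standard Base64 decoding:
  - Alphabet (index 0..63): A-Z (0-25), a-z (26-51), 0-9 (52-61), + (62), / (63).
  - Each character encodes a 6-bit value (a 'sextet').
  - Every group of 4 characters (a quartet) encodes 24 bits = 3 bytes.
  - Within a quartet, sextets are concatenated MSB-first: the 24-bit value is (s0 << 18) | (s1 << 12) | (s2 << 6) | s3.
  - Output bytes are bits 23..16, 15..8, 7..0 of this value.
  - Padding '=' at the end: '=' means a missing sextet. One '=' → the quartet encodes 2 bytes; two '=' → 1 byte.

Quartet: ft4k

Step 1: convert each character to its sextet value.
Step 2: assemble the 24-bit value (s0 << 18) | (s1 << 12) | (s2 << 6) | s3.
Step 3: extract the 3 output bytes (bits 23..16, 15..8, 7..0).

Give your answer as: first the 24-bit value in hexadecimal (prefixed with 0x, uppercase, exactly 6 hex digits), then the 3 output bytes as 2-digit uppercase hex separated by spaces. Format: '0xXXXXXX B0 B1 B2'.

Answer: 0x7EDE24 7E DE 24

Derivation:
Sextets: f=31, t=45, 4=56, k=36
24-bit: (31<<18) | (45<<12) | (56<<6) | 36
      = 0x7C0000 | 0x02D000 | 0x000E00 | 0x000024
      = 0x7EDE24
Bytes: (v>>16)&0xFF=7E, (v>>8)&0xFF=DE, v&0xFF=24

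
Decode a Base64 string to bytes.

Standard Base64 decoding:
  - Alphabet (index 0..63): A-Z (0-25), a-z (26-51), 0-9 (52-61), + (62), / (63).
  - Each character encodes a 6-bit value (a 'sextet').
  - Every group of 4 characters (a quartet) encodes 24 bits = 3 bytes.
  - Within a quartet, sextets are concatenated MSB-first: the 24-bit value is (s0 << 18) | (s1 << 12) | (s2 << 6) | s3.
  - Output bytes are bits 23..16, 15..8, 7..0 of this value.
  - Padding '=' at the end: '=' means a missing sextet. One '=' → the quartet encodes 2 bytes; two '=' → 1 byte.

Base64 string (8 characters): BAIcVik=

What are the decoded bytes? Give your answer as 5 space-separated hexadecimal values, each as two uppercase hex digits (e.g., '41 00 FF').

After char 0 ('B'=1): chars_in_quartet=1 acc=0x1 bytes_emitted=0
After char 1 ('A'=0): chars_in_quartet=2 acc=0x40 bytes_emitted=0
After char 2 ('I'=8): chars_in_quartet=3 acc=0x1008 bytes_emitted=0
After char 3 ('c'=28): chars_in_quartet=4 acc=0x4021C -> emit 04 02 1C, reset; bytes_emitted=3
After char 4 ('V'=21): chars_in_quartet=1 acc=0x15 bytes_emitted=3
After char 5 ('i'=34): chars_in_quartet=2 acc=0x562 bytes_emitted=3
After char 6 ('k'=36): chars_in_quartet=3 acc=0x158A4 bytes_emitted=3
Padding '=': partial quartet acc=0x158A4 -> emit 56 29; bytes_emitted=5

Answer: 04 02 1C 56 29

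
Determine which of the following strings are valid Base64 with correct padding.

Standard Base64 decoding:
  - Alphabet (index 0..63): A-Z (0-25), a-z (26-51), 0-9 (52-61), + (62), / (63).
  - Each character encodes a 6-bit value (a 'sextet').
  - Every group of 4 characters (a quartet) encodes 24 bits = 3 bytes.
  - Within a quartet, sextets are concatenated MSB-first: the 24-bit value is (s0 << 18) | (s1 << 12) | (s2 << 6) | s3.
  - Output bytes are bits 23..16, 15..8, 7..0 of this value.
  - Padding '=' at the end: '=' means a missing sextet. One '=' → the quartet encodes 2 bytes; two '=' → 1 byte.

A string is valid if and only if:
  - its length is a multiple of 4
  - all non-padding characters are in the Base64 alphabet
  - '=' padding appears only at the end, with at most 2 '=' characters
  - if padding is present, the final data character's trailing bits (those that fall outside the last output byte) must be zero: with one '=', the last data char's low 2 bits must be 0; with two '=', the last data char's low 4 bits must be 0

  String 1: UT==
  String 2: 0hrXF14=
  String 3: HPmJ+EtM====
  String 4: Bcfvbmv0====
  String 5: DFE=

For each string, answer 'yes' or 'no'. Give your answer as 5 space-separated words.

Answer: no yes no no yes

Derivation:
String 1: 'UT==' → invalid (bad trailing bits)
String 2: '0hrXF14=' → valid
String 3: 'HPmJ+EtM====' → invalid (4 pad chars (max 2))
String 4: 'Bcfvbmv0====' → invalid (4 pad chars (max 2))
String 5: 'DFE=' → valid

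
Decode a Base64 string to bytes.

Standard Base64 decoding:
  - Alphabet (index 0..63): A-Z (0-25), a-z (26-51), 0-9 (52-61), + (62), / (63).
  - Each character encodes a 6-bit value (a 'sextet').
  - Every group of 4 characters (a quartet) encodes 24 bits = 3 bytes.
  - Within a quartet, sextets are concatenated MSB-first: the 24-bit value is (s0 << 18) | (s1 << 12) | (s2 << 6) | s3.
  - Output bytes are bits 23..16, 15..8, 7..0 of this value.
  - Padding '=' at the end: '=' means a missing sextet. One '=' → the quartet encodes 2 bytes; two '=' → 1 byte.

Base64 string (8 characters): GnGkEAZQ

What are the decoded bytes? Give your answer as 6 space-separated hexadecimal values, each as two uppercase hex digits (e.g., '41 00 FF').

Answer: 1A 71 A4 10 06 50

Derivation:
After char 0 ('G'=6): chars_in_quartet=1 acc=0x6 bytes_emitted=0
After char 1 ('n'=39): chars_in_quartet=2 acc=0x1A7 bytes_emitted=0
After char 2 ('G'=6): chars_in_quartet=3 acc=0x69C6 bytes_emitted=0
After char 3 ('k'=36): chars_in_quartet=4 acc=0x1A71A4 -> emit 1A 71 A4, reset; bytes_emitted=3
After char 4 ('E'=4): chars_in_quartet=1 acc=0x4 bytes_emitted=3
After char 5 ('A'=0): chars_in_quartet=2 acc=0x100 bytes_emitted=3
After char 6 ('Z'=25): chars_in_quartet=3 acc=0x4019 bytes_emitted=3
After char 7 ('Q'=16): chars_in_quartet=4 acc=0x100650 -> emit 10 06 50, reset; bytes_emitted=6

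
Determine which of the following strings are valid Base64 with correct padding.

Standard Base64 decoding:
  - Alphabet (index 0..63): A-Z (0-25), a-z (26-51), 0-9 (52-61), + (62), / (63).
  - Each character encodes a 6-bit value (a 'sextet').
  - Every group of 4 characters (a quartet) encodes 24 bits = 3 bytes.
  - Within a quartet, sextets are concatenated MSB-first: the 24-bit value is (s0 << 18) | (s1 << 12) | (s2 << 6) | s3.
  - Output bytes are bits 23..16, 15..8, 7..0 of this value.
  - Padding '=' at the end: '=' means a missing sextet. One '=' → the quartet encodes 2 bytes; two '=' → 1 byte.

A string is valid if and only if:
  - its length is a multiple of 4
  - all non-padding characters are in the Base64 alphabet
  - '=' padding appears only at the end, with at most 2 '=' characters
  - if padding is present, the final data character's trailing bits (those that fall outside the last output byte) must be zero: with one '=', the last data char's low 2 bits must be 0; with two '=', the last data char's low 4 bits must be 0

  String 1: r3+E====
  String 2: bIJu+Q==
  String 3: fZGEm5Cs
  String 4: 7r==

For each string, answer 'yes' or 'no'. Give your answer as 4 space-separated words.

String 1: 'r3+E====' → invalid (4 pad chars (max 2))
String 2: 'bIJu+Q==' → valid
String 3: 'fZGEm5Cs' → valid
String 4: '7r==' → invalid (bad trailing bits)

Answer: no yes yes no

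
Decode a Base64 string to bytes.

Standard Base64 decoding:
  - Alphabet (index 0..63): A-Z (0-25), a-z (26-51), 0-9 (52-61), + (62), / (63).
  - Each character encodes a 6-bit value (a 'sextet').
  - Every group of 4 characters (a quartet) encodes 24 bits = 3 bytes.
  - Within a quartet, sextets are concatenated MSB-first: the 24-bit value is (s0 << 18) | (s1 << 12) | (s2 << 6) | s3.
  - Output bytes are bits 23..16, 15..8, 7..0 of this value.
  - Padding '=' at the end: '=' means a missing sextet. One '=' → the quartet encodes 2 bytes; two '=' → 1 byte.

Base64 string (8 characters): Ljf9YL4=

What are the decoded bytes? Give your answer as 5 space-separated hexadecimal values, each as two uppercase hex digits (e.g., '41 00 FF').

Answer: 2E 37 FD 60 BE

Derivation:
After char 0 ('L'=11): chars_in_quartet=1 acc=0xB bytes_emitted=0
After char 1 ('j'=35): chars_in_quartet=2 acc=0x2E3 bytes_emitted=0
After char 2 ('f'=31): chars_in_quartet=3 acc=0xB8DF bytes_emitted=0
After char 3 ('9'=61): chars_in_quartet=4 acc=0x2E37FD -> emit 2E 37 FD, reset; bytes_emitted=3
After char 4 ('Y'=24): chars_in_quartet=1 acc=0x18 bytes_emitted=3
After char 5 ('L'=11): chars_in_quartet=2 acc=0x60B bytes_emitted=3
After char 6 ('4'=56): chars_in_quartet=3 acc=0x182F8 bytes_emitted=3
Padding '=': partial quartet acc=0x182F8 -> emit 60 BE; bytes_emitted=5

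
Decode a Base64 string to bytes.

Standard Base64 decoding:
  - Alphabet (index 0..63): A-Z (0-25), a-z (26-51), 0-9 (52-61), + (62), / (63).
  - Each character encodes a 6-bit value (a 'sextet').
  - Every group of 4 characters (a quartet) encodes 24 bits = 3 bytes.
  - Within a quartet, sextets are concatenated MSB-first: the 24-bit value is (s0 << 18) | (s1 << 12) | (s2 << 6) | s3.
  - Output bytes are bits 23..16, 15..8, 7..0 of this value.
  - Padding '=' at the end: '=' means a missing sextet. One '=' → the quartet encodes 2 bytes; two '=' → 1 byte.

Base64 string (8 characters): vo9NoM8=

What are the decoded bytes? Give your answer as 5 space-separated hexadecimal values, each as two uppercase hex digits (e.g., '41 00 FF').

After char 0 ('v'=47): chars_in_quartet=1 acc=0x2F bytes_emitted=0
After char 1 ('o'=40): chars_in_quartet=2 acc=0xBE8 bytes_emitted=0
After char 2 ('9'=61): chars_in_quartet=3 acc=0x2FA3D bytes_emitted=0
After char 3 ('N'=13): chars_in_quartet=4 acc=0xBE8F4D -> emit BE 8F 4D, reset; bytes_emitted=3
After char 4 ('o'=40): chars_in_quartet=1 acc=0x28 bytes_emitted=3
After char 5 ('M'=12): chars_in_quartet=2 acc=0xA0C bytes_emitted=3
After char 6 ('8'=60): chars_in_quartet=3 acc=0x2833C bytes_emitted=3
Padding '=': partial quartet acc=0x2833C -> emit A0 CF; bytes_emitted=5

Answer: BE 8F 4D A0 CF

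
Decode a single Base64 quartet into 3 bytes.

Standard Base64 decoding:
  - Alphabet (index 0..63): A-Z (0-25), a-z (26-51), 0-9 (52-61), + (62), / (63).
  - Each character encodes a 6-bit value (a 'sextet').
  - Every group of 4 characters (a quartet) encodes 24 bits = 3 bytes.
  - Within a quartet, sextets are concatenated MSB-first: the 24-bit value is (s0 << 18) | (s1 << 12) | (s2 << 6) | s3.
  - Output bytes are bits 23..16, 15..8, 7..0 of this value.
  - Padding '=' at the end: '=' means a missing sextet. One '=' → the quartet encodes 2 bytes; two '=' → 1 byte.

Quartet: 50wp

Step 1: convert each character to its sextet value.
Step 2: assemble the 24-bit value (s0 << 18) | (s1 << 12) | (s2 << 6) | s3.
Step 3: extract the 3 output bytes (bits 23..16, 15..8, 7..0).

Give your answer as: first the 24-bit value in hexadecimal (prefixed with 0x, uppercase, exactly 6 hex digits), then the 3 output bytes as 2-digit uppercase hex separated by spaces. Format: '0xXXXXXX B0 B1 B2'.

Answer: 0xE74C29 E7 4C 29

Derivation:
Sextets: 5=57, 0=52, w=48, p=41
24-bit: (57<<18) | (52<<12) | (48<<6) | 41
      = 0xE40000 | 0x034000 | 0x000C00 | 0x000029
      = 0xE74C29
Bytes: (v>>16)&0xFF=E7, (v>>8)&0xFF=4C, v&0xFF=29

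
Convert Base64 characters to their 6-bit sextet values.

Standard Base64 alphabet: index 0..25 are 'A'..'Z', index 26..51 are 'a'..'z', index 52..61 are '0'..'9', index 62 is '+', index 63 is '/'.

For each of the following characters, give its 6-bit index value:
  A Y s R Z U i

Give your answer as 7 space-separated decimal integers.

'A': A..Z range, ord('A') − ord('A') = 0
'Y': A..Z range, ord('Y') − ord('A') = 24
's': a..z range, 26 + ord('s') − ord('a') = 44
'R': A..Z range, ord('R') − ord('A') = 17
'Z': A..Z range, ord('Z') − ord('A') = 25
'U': A..Z range, ord('U') − ord('A') = 20
'i': a..z range, 26 + ord('i') − ord('a') = 34

Answer: 0 24 44 17 25 20 34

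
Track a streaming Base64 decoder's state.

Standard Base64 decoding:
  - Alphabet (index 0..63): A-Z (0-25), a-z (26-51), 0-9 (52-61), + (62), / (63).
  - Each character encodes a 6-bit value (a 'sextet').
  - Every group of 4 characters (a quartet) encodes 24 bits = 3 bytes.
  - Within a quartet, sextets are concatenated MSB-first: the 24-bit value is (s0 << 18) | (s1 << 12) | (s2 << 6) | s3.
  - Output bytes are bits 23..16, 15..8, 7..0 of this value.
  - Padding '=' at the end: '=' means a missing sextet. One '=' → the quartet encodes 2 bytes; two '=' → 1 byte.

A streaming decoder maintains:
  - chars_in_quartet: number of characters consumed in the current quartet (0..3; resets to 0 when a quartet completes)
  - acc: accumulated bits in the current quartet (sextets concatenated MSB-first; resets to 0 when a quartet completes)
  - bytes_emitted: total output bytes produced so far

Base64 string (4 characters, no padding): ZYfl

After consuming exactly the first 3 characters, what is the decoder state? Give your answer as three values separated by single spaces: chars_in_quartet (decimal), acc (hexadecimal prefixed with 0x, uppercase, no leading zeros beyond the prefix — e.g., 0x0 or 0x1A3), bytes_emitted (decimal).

After char 0 ('Z'=25): chars_in_quartet=1 acc=0x19 bytes_emitted=0
After char 1 ('Y'=24): chars_in_quartet=2 acc=0x658 bytes_emitted=0
After char 2 ('f'=31): chars_in_quartet=3 acc=0x1961F bytes_emitted=0

Answer: 3 0x1961F 0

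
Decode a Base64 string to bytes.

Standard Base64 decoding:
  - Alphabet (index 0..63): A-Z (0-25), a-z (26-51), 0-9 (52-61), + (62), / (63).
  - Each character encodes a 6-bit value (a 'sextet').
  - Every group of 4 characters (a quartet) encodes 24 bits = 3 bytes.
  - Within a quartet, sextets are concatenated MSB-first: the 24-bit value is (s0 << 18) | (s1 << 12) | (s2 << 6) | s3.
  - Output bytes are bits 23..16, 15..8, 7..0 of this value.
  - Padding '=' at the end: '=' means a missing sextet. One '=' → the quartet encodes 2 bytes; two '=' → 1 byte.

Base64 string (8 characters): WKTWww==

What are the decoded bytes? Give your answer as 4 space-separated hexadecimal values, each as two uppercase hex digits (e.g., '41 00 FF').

After char 0 ('W'=22): chars_in_quartet=1 acc=0x16 bytes_emitted=0
After char 1 ('K'=10): chars_in_quartet=2 acc=0x58A bytes_emitted=0
After char 2 ('T'=19): chars_in_quartet=3 acc=0x16293 bytes_emitted=0
After char 3 ('W'=22): chars_in_quartet=4 acc=0x58A4D6 -> emit 58 A4 D6, reset; bytes_emitted=3
After char 4 ('w'=48): chars_in_quartet=1 acc=0x30 bytes_emitted=3
After char 5 ('w'=48): chars_in_quartet=2 acc=0xC30 bytes_emitted=3
Padding '==': partial quartet acc=0xC30 -> emit C3; bytes_emitted=4

Answer: 58 A4 D6 C3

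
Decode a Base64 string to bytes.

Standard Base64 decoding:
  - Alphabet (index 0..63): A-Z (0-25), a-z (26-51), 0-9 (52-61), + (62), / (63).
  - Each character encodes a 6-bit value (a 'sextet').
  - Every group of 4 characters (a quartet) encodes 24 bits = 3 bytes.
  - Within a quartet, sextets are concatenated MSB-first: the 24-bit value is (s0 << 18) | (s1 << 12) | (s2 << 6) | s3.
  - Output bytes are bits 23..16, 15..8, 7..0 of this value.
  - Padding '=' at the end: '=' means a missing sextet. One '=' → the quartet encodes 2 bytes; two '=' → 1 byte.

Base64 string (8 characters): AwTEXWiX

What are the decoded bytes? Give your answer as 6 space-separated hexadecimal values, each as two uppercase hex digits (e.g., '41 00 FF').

Answer: 03 04 C4 5D 68 97

Derivation:
After char 0 ('A'=0): chars_in_quartet=1 acc=0x0 bytes_emitted=0
After char 1 ('w'=48): chars_in_quartet=2 acc=0x30 bytes_emitted=0
After char 2 ('T'=19): chars_in_quartet=3 acc=0xC13 bytes_emitted=0
After char 3 ('E'=4): chars_in_quartet=4 acc=0x304C4 -> emit 03 04 C4, reset; bytes_emitted=3
After char 4 ('X'=23): chars_in_quartet=1 acc=0x17 bytes_emitted=3
After char 5 ('W'=22): chars_in_quartet=2 acc=0x5D6 bytes_emitted=3
After char 6 ('i'=34): chars_in_quartet=3 acc=0x175A2 bytes_emitted=3
After char 7 ('X'=23): chars_in_quartet=4 acc=0x5D6897 -> emit 5D 68 97, reset; bytes_emitted=6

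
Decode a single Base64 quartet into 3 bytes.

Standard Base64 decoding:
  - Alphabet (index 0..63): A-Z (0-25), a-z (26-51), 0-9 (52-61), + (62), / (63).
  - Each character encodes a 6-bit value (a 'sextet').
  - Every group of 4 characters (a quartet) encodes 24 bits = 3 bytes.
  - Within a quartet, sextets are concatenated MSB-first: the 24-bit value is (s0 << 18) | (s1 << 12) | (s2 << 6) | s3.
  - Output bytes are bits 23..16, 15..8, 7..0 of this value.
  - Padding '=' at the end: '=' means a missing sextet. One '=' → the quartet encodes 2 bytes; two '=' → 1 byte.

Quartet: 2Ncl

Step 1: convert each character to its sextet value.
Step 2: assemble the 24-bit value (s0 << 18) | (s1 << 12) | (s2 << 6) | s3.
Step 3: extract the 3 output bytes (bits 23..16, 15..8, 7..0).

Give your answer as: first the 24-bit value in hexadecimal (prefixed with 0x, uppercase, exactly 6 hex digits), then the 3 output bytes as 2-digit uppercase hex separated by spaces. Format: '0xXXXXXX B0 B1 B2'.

Sextets: 2=54, N=13, c=28, l=37
24-bit: (54<<18) | (13<<12) | (28<<6) | 37
      = 0xD80000 | 0x00D000 | 0x000700 | 0x000025
      = 0xD8D725
Bytes: (v>>16)&0xFF=D8, (v>>8)&0xFF=D7, v&0xFF=25

Answer: 0xD8D725 D8 D7 25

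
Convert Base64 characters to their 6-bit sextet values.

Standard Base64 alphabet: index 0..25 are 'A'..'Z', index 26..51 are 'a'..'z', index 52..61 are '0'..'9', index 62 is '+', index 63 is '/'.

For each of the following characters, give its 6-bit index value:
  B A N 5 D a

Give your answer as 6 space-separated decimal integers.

Answer: 1 0 13 57 3 26

Derivation:
'B': A..Z range, ord('B') − ord('A') = 1
'A': A..Z range, ord('A') − ord('A') = 0
'N': A..Z range, ord('N') − ord('A') = 13
'5': 0..9 range, 52 + ord('5') − ord('0') = 57
'D': A..Z range, ord('D') − ord('A') = 3
'a': a..z range, 26 + ord('a') − ord('a') = 26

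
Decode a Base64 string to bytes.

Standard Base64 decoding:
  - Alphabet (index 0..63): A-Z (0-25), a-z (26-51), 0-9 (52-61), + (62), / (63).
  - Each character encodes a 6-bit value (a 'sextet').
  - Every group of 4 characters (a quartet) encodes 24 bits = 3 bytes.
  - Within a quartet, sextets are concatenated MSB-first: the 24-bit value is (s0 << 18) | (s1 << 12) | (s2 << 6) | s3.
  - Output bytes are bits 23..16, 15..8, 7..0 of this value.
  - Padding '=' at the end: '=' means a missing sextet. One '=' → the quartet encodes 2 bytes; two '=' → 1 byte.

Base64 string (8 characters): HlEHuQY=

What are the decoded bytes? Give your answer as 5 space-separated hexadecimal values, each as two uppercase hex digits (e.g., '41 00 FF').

Answer: 1E 51 07 B9 06

Derivation:
After char 0 ('H'=7): chars_in_quartet=1 acc=0x7 bytes_emitted=0
After char 1 ('l'=37): chars_in_quartet=2 acc=0x1E5 bytes_emitted=0
After char 2 ('E'=4): chars_in_quartet=3 acc=0x7944 bytes_emitted=0
After char 3 ('H'=7): chars_in_quartet=4 acc=0x1E5107 -> emit 1E 51 07, reset; bytes_emitted=3
After char 4 ('u'=46): chars_in_quartet=1 acc=0x2E bytes_emitted=3
After char 5 ('Q'=16): chars_in_quartet=2 acc=0xB90 bytes_emitted=3
After char 6 ('Y'=24): chars_in_quartet=3 acc=0x2E418 bytes_emitted=3
Padding '=': partial quartet acc=0x2E418 -> emit B9 06; bytes_emitted=5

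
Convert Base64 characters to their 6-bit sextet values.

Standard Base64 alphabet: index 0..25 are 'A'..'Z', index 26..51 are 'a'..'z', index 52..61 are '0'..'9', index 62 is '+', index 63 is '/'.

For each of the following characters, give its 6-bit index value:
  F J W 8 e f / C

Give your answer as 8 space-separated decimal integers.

'F': A..Z range, ord('F') − ord('A') = 5
'J': A..Z range, ord('J') − ord('A') = 9
'W': A..Z range, ord('W') − ord('A') = 22
'8': 0..9 range, 52 + ord('8') − ord('0') = 60
'e': a..z range, 26 + ord('e') − ord('a') = 30
'f': a..z range, 26 + ord('f') − ord('a') = 31
'/': index 63
'C': A..Z range, ord('C') − ord('A') = 2

Answer: 5 9 22 60 30 31 63 2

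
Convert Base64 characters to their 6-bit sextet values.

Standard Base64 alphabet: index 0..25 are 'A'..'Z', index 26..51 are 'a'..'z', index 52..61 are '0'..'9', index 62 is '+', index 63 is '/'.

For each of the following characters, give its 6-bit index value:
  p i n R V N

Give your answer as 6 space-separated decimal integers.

'p': a..z range, 26 + ord('p') − ord('a') = 41
'i': a..z range, 26 + ord('i') − ord('a') = 34
'n': a..z range, 26 + ord('n') − ord('a') = 39
'R': A..Z range, ord('R') − ord('A') = 17
'V': A..Z range, ord('V') − ord('A') = 21
'N': A..Z range, ord('N') − ord('A') = 13

Answer: 41 34 39 17 21 13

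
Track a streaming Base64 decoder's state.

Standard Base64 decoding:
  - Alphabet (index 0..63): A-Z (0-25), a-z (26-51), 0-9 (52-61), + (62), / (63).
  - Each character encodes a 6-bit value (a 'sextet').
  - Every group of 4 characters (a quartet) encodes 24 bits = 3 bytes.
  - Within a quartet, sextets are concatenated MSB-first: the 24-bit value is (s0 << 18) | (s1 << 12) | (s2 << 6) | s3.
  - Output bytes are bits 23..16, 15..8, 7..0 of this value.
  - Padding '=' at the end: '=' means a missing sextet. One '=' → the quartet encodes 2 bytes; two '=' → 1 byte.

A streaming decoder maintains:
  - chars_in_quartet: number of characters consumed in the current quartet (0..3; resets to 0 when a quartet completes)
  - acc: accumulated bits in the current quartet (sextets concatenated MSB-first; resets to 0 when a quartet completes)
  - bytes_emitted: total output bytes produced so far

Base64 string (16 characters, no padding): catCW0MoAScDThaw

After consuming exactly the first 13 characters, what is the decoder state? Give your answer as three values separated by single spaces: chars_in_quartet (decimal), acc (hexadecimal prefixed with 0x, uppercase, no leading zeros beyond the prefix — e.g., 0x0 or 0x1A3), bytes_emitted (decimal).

After char 0 ('c'=28): chars_in_quartet=1 acc=0x1C bytes_emitted=0
After char 1 ('a'=26): chars_in_quartet=2 acc=0x71A bytes_emitted=0
After char 2 ('t'=45): chars_in_quartet=3 acc=0x1C6AD bytes_emitted=0
After char 3 ('C'=2): chars_in_quartet=4 acc=0x71AB42 -> emit 71 AB 42, reset; bytes_emitted=3
After char 4 ('W'=22): chars_in_quartet=1 acc=0x16 bytes_emitted=3
After char 5 ('0'=52): chars_in_quartet=2 acc=0x5B4 bytes_emitted=3
After char 6 ('M'=12): chars_in_quartet=3 acc=0x16D0C bytes_emitted=3
After char 7 ('o'=40): chars_in_quartet=4 acc=0x5B4328 -> emit 5B 43 28, reset; bytes_emitted=6
After char 8 ('A'=0): chars_in_quartet=1 acc=0x0 bytes_emitted=6
After char 9 ('S'=18): chars_in_quartet=2 acc=0x12 bytes_emitted=6
After char 10 ('c'=28): chars_in_quartet=3 acc=0x49C bytes_emitted=6
After char 11 ('D'=3): chars_in_quartet=4 acc=0x12703 -> emit 01 27 03, reset; bytes_emitted=9
After char 12 ('T'=19): chars_in_quartet=1 acc=0x13 bytes_emitted=9

Answer: 1 0x13 9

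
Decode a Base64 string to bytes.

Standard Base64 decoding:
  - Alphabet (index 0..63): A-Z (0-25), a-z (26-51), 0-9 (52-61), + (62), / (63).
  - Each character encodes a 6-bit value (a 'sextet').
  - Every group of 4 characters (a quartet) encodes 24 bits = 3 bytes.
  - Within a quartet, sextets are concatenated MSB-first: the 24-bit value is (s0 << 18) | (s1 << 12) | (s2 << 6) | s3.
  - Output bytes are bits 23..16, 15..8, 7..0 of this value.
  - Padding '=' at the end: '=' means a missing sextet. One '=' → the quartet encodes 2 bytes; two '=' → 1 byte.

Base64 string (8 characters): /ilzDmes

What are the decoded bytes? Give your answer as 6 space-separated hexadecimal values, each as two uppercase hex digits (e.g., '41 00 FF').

After char 0 ('/'=63): chars_in_quartet=1 acc=0x3F bytes_emitted=0
After char 1 ('i'=34): chars_in_quartet=2 acc=0xFE2 bytes_emitted=0
After char 2 ('l'=37): chars_in_quartet=3 acc=0x3F8A5 bytes_emitted=0
After char 3 ('z'=51): chars_in_quartet=4 acc=0xFE2973 -> emit FE 29 73, reset; bytes_emitted=3
After char 4 ('D'=3): chars_in_quartet=1 acc=0x3 bytes_emitted=3
After char 5 ('m'=38): chars_in_quartet=2 acc=0xE6 bytes_emitted=3
After char 6 ('e'=30): chars_in_quartet=3 acc=0x399E bytes_emitted=3
After char 7 ('s'=44): chars_in_quartet=4 acc=0xE67AC -> emit 0E 67 AC, reset; bytes_emitted=6

Answer: FE 29 73 0E 67 AC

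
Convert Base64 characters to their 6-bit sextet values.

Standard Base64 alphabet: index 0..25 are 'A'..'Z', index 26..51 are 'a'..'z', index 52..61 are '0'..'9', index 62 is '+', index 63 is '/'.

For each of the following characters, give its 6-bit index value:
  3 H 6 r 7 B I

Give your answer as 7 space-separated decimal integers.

'3': 0..9 range, 52 + ord('3') − ord('0') = 55
'H': A..Z range, ord('H') − ord('A') = 7
'6': 0..9 range, 52 + ord('6') − ord('0') = 58
'r': a..z range, 26 + ord('r') − ord('a') = 43
'7': 0..9 range, 52 + ord('7') − ord('0') = 59
'B': A..Z range, ord('B') − ord('A') = 1
'I': A..Z range, ord('I') − ord('A') = 8

Answer: 55 7 58 43 59 1 8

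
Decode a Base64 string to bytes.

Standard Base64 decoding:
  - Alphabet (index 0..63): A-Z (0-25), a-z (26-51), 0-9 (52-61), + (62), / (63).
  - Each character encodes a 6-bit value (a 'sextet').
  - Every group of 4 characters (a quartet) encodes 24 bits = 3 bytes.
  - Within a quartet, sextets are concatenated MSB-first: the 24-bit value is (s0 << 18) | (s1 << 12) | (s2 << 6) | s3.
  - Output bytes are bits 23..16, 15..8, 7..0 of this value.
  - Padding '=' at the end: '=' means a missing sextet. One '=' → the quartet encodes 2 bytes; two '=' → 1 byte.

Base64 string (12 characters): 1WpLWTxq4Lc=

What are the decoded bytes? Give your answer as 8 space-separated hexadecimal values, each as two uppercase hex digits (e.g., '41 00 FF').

After char 0 ('1'=53): chars_in_quartet=1 acc=0x35 bytes_emitted=0
After char 1 ('W'=22): chars_in_quartet=2 acc=0xD56 bytes_emitted=0
After char 2 ('p'=41): chars_in_quartet=3 acc=0x355A9 bytes_emitted=0
After char 3 ('L'=11): chars_in_quartet=4 acc=0xD56A4B -> emit D5 6A 4B, reset; bytes_emitted=3
After char 4 ('W'=22): chars_in_quartet=1 acc=0x16 bytes_emitted=3
After char 5 ('T'=19): chars_in_quartet=2 acc=0x593 bytes_emitted=3
After char 6 ('x'=49): chars_in_quartet=3 acc=0x164F1 bytes_emitted=3
After char 7 ('q'=42): chars_in_quartet=4 acc=0x593C6A -> emit 59 3C 6A, reset; bytes_emitted=6
After char 8 ('4'=56): chars_in_quartet=1 acc=0x38 bytes_emitted=6
After char 9 ('L'=11): chars_in_quartet=2 acc=0xE0B bytes_emitted=6
After char 10 ('c'=28): chars_in_quartet=3 acc=0x382DC bytes_emitted=6
Padding '=': partial quartet acc=0x382DC -> emit E0 B7; bytes_emitted=8

Answer: D5 6A 4B 59 3C 6A E0 B7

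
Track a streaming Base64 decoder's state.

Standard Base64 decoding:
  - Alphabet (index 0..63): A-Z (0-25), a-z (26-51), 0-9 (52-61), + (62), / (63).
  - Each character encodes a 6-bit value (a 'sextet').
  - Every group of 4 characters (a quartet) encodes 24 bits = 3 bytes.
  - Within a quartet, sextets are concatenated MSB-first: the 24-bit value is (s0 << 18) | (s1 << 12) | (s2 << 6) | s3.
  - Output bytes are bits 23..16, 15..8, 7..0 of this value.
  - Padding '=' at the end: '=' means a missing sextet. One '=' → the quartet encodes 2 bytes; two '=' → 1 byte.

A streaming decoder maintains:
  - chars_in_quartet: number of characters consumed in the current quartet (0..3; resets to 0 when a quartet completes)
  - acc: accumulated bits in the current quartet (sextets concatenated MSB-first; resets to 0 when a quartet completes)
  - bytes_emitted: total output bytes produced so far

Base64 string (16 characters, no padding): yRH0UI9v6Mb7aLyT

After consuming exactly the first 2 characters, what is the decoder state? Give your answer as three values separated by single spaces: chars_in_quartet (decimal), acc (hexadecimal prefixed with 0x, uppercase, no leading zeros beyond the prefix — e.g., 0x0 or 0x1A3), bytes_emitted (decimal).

Answer: 2 0xC91 0

Derivation:
After char 0 ('y'=50): chars_in_quartet=1 acc=0x32 bytes_emitted=0
After char 1 ('R'=17): chars_in_quartet=2 acc=0xC91 bytes_emitted=0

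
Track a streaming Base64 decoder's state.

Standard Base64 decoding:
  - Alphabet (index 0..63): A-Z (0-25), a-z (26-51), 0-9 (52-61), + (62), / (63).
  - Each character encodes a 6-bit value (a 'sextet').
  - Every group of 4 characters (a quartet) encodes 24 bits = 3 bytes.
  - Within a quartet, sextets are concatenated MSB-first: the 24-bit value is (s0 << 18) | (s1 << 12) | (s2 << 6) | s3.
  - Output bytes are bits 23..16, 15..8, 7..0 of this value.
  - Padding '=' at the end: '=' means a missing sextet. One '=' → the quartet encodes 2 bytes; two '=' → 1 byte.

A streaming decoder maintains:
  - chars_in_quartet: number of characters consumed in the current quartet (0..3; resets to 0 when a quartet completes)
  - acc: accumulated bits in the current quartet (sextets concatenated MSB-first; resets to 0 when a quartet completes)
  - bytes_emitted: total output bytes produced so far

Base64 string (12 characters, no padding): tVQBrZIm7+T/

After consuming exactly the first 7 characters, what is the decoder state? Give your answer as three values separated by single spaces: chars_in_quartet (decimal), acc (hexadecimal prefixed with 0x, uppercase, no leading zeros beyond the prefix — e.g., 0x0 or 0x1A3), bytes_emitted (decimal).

After char 0 ('t'=45): chars_in_quartet=1 acc=0x2D bytes_emitted=0
After char 1 ('V'=21): chars_in_quartet=2 acc=0xB55 bytes_emitted=0
After char 2 ('Q'=16): chars_in_quartet=3 acc=0x2D550 bytes_emitted=0
After char 3 ('B'=1): chars_in_quartet=4 acc=0xB55401 -> emit B5 54 01, reset; bytes_emitted=3
After char 4 ('r'=43): chars_in_quartet=1 acc=0x2B bytes_emitted=3
After char 5 ('Z'=25): chars_in_quartet=2 acc=0xAD9 bytes_emitted=3
After char 6 ('I'=8): chars_in_quartet=3 acc=0x2B648 bytes_emitted=3

Answer: 3 0x2B648 3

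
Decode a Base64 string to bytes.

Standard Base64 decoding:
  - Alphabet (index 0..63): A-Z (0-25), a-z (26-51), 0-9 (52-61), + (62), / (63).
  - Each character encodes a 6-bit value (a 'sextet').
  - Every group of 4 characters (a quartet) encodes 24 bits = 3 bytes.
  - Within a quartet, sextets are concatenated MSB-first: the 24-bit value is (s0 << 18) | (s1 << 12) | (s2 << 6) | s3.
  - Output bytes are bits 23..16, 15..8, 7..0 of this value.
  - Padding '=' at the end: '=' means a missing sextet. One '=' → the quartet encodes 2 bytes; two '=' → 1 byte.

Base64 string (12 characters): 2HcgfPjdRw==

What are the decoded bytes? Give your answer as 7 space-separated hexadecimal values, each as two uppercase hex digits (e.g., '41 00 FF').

After char 0 ('2'=54): chars_in_quartet=1 acc=0x36 bytes_emitted=0
After char 1 ('H'=7): chars_in_quartet=2 acc=0xD87 bytes_emitted=0
After char 2 ('c'=28): chars_in_quartet=3 acc=0x361DC bytes_emitted=0
After char 3 ('g'=32): chars_in_quartet=4 acc=0xD87720 -> emit D8 77 20, reset; bytes_emitted=3
After char 4 ('f'=31): chars_in_quartet=1 acc=0x1F bytes_emitted=3
After char 5 ('P'=15): chars_in_quartet=2 acc=0x7CF bytes_emitted=3
After char 6 ('j'=35): chars_in_quartet=3 acc=0x1F3E3 bytes_emitted=3
After char 7 ('d'=29): chars_in_quartet=4 acc=0x7CF8DD -> emit 7C F8 DD, reset; bytes_emitted=6
After char 8 ('R'=17): chars_in_quartet=1 acc=0x11 bytes_emitted=6
After char 9 ('w'=48): chars_in_quartet=2 acc=0x470 bytes_emitted=6
Padding '==': partial quartet acc=0x470 -> emit 47; bytes_emitted=7

Answer: D8 77 20 7C F8 DD 47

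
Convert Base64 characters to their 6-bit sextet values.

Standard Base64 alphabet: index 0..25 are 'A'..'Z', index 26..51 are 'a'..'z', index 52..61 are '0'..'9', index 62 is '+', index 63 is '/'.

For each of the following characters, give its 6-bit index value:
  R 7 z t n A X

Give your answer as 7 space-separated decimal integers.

Answer: 17 59 51 45 39 0 23

Derivation:
'R': A..Z range, ord('R') − ord('A') = 17
'7': 0..9 range, 52 + ord('7') − ord('0') = 59
'z': a..z range, 26 + ord('z') − ord('a') = 51
't': a..z range, 26 + ord('t') − ord('a') = 45
'n': a..z range, 26 + ord('n') − ord('a') = 39
'A': A..Z range, ord('A') − ord('A') = 0
'X': A..Z range, ord('X') − ord('A') = 23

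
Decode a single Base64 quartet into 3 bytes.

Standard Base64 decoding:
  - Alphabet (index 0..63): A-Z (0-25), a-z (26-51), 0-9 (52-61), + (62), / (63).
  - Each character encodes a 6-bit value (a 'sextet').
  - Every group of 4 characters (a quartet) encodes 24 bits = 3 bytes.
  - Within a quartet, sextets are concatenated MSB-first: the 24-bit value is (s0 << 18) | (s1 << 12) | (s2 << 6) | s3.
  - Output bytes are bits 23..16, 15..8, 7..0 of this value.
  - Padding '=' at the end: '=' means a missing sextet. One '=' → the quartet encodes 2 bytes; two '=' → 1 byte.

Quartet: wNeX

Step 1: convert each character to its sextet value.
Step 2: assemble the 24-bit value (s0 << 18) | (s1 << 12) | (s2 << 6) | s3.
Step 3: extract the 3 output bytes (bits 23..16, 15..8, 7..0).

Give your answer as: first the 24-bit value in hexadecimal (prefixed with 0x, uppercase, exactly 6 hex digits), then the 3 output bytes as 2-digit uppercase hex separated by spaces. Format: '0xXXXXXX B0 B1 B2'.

Sextets: w=48, N=13, e=30, X=23
24-bit: (48<<18) | (13<<12) | (30<<6) | 23
      = 0xC00000 | 0x00D000 | 0x000780 | 0x000017
      = 0xC0D797
Bytes: (v>>16)&0xFF=C0, (v>>8)&0xFF=D7, v&0xFF=97

Answer: 0xC0D797 C0 D7 97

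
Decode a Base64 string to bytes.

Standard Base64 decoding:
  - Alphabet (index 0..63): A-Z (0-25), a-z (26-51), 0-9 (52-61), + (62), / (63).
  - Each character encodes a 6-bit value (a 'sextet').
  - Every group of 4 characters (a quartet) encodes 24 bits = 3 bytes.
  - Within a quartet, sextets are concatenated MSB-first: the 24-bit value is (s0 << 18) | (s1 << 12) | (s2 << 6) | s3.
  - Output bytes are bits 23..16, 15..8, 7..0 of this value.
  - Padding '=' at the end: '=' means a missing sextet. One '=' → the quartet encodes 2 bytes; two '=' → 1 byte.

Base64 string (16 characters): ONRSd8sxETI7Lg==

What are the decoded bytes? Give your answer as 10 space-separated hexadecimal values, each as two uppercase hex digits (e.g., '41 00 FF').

Answer: 38 D4 52 77 CB 31 11 32 3B 2E

Derivation:
After char 0 ('O'=14): chars_in_quartet=1 acc=0xE bytes_emitted=0
After char 1 ('N'=13): chars_in_quartet=2 acc=0x38D bytes_emitted=0
After char 2 ('R'=17): chars_in_quartet=3 acc=0xE351 bytes_emitted=0
After char 3 ('S'=18): chars_in_quartet=4 acc=0x38D452 -> emit 38 D4 52, reset; bytes_emitted=3
After char 4 ('d'=29): chars_in_quartet=1 acc=0x1D bytes_emitted=3
After char 5 ('8'=60): chars_in_quartet=2 acc=0x77C bytes_emitted=3
After char 6 ('s'=44): chars_in_quartet=3 acc=0x1DF2C bytes_emitted=3
After char 7 ('x'=49): chars_in_quartet=4 acc=0x77CB31 -> emit 77 CB 31, reset; bytes_emitted=6
After char 8 ('E'=4): chars_in_quartet=1 acc=0x4 bytes_emitted=6
After char 9 ('T'=19): chars_in_quartet=2 acc=0x113 bytes_emitted=6
After char 10 ('I'=8): chars_in_quartet=3 acc=0x44C8 bytes_emitted=6
After char 11 ('7'=59): chars_in_quartet=4 acc=0x11323B -> emit 11 32 3B, reset; bytes_emitted=9
After char 12 ('L'=11): chars_in_quartet=1 acc=0xB bytes_emitted=9
After char 13 ('g'=32): chars_in_quartet=2 acc=0x2E0 bytes_emitted=9
Padding '==': partial quartet acc=0x2E0 -> emit 2E; bytes_emitted=10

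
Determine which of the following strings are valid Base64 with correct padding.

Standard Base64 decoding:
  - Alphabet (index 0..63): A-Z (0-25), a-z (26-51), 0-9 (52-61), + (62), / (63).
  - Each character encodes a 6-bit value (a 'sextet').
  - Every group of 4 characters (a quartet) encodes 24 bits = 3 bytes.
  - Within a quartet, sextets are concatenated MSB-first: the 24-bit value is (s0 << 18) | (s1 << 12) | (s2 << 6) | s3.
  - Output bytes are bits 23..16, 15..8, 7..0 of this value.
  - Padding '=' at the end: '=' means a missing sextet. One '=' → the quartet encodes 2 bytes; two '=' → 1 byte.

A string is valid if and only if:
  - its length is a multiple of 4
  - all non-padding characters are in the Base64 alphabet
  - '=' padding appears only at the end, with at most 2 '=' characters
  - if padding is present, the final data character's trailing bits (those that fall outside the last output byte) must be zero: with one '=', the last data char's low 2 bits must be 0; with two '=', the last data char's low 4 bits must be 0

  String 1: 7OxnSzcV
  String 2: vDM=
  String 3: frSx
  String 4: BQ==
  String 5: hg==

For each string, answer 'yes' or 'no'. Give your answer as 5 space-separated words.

String 1: '7OxnSzcV' → valid
String 2: 'vDM=' → valid
String 3: 'frSx' → valid
String 4: 'BQ==' → valid
String 5: 'hg==' → valid

Answer: yes yes yes yes yes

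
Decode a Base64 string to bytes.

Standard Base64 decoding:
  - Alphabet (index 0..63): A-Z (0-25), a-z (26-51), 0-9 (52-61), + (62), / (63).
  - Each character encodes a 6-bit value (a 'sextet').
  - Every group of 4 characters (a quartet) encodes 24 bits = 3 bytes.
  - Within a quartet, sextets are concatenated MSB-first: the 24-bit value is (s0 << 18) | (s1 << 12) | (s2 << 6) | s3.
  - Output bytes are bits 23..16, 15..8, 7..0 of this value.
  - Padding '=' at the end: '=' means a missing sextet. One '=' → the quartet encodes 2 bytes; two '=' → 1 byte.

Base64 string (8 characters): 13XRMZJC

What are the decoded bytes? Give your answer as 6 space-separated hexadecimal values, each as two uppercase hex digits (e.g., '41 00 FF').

After char 0 ('1'=53): chars_in_quartet=1 acc=0x35 bytes_emitted=0
After char 1 ('3'=55): chars_in_quartet=2 acc=0xD77 bytes_emitted=0
After char 2 ('X'=23): chars_in_quartet=3 acc=0x35DD7 bytes_emitted=0
After char 3 ('R'=17): chars_in_quartet=4 acc=0xD775D1 -> emit D7 75 D1, reset; bytes_emitted=3
After char 4 ('M'=12): chars_in_quartet=1 acc=0xC bytes_emitted=3
After char 5 ('Z'=25): chars_in_quartet=2 acc=0x319 bytes_emitted=3
After char 6 ('J'=9): chars_in_quartet=3 acc=0xC649 bytes_emitted=3
After char 7 ('C'=2): chars_in_quartet=4 acc=0x319242 -> emit 31 92 42, reset; bytes_emitted=6

Answer: D7 75 D1 31 92 42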